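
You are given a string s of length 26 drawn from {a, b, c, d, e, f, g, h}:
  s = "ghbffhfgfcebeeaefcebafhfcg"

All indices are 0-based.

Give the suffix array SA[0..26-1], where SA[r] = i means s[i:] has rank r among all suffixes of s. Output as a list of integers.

rank→(start, suffix):
  0 → (14, 'aefcebafhfcg')
  1 → (20, 'afhfcg')
  2 → (19, 'bafhfcg')
  3 → (11, 'beeaefcebafhfcg')
  4 → (2, 'bffhfgfcebeeaefcebafhfcg')
  5 → (17, 'cebafhfcg')
  6 → (9, 'cebeeaefcebafhfcg')
  7 → (24, 'cg')
  8 → (13, 'eaefcebafhfcg')
  9 → (18, 'ebafhfcg')
  10 → (10, 'ebeeaefcebafhfcg')
  11 → (12, 'eeaefcebafhfcg')
  12 → (15, 'efcebafhfcg')
  13 → (16, 'fcebafhfcg')
  14 → (8, 'fcebeeaefcebafhfcg')
  15 → (23, 'fcg')
  16 → (3, 'ffhfgfcebeeaefcebafhfcg')
  17 → (6, 'fgfcebeeaefcebafhfcg')
  18 → (21, 'fhfcg')
  19 → (4, 'fhfgfcebeeaefcebafhfcg')
  20 → (25, 'g')
  21 → (7, 'gfcebeeaefcebafhfcg')
  22 → (0, 'ghbffhfgfcebeeaefcebafhfcg')
  23 → (1, 'hbffhfgfcebeeaefcebafhfcg')
  24 → (22, 'hfcg')
  25 → (5, 'hfgfcebeeaefcebafhfcg')

[14, 20, 19, 11, 2, 17, 9, 24, 13, 18, 10, 12, 15, 16, 8, 23, 3, 6, 21, 4, 25, 7, 0, 1, 22, 5]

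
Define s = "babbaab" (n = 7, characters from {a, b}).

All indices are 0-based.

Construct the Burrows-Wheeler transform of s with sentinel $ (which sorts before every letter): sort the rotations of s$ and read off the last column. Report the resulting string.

rank  rotation  last
    0  $babbaab  b
    1  aab$babb  b
    2  ab$babba  a
    3  abbaab$b  b
    4  b$babbaa  a
    5  baab$bab  b
    6  babbaab$  $
    7  bbaab$ba  a

bbabab$a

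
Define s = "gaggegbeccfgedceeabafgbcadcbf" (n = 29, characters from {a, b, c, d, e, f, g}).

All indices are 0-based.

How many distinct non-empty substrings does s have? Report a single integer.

sorted suffixes:
  #0 SA[0]=17  'abafgbcadcbf'
  #1 SA[1]=24  'adcbf'
  #2 SA[2]=19  'afgbcadcbf'
  #3 SA[3]=1  'aggegbeccfgedceeabafgbcadcbf'
  #4 SA[4]=18  'bafgbcadcbf'
  #5 SA[5]=22  'bcadcbf'
  #6 SA[6]=6  'beccfgedceeabafgbcadcbf'
  #7 SA[7]=27  'bf'
  #8 SA[8]=23  'cadcbf'
  #9 SA[9]=26  'cbf'
  #10 SA[10]=8  'ccfgedceeabafgbcadcbf'
  #11 SA[11]=14  'ceeabafgbcadcbf'
  #12 SA[12]=9  'cfgedceeabafgbcadcbf'
  #13 SA[13]=25  'dcbf'
  #14 SA[14]=13  'dceeabafgbcadcbf'
  #15 SA[15]=16  'eabafgbcadcbf'
  #16 SA[16]=7  'eccfgedceeabafgbcadcbf'
  #17 SA[17]=12  'edceeabafgbcadcbf'
  #18 SA[18]=15  'eeabafgbcadcbf'
  #19 SA[19]=4  'egbeccfgedceeabafgbcadcbf'
  #20 SA[20]=28  'f'
  #21 SA[21]=20  'fgbcadcbf'
  #22 SA[22]=10  'fgedceeabafgbcadcbf'
  #23 SA[23]=0  'gaggegbeccfgedceeabafgbcadcbf'
  #24 SA[24]=21  'gbcadcbf'
  #25 SA[25]=5  'gbeccfgedceeabafgbcadcbf'
  #26 SA[26]=11  'gedceeabafgbcadcbf'
  #27 SA[27]=3  'gegbeccfgedceeabafgbcadcbf'
  #28 SA[28]=2  'ggegbeccfgedceeabafgbcadcbf'

SA = [17, 24, 19, 1, 18, 22, 6, 27, 23, 26, 8, 14, 9, 25, 13, 16, 7, 12, 15, 4, 28, 20, 10, 0, 21, 5, 11, 3, 2]
rank  pair      lcp
   1  s[17:],s[24:]  1  'a'
   2  s[24:],s[19:]  1  'a'
   3  s[19:],s[1:]  1  'a'
   4  s[1:],s[18:]  0  ''
   5  s[18:],s[22:]  1  'b'
   6  s[22:],s[6:]  1  'b'
   7  s[6:],s[27:]  1  'b'
   8  s[27:],s[23:]  0  ''
   9  s[23:],s[26:]  1  'c'
  10  s[26:],s[8:]  1  'c'
  11  s[8:],s[14:]  1  'c'
  12  s[14:],s[9:]  1  'c'
  13  s[9:],s[25:]  0  ''
  14  s[25:],s[13:]  2  'dc'
  15  s[13:],s[16:]  0  ''
  16  s[16:],s[7:]  1  'e'
  17  s[7:],s[12:]  1  'e'
  18  s[12:],s[15:]  1  'e'
  19  s[15:],s[4:]  1  'e'
  20  s[4:],s[28:]  0  ''
  21  s[28:],s[20:]  1  'f'
  22  s[20:],s[10:]  2  'fg'
  23  s[10:],s[0:]  0  ''
  24  s[0:],s[21:]  1  'g'
  25  s[21:],s[5:]  2  'gb'
  26  s[5:],s[11:]  1  'g'
  27  s[11:],s[3:]  2  'ge'
  28  s[3:],s[2:]  1  'g'

n(n+1)/2 = 29·30/2 = 435
Σ LCP = 0 + 1 + 1 + 1 + 0 + 1 + 1 + 1 + 0 + 1 + 1 + 1 + 1 + 0 + 2 + 0 + 1 + 1 + 1 + 1 + 0 + 1 + 2 + 0 + 1 + 2 + 1 + 2 + 1 = 26
distinct = 435 − 26 = 409

409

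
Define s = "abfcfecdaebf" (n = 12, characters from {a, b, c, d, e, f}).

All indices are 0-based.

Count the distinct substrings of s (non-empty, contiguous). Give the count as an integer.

71

sorted suffixes:
  #0 SA[0]=0  'abfcfecdaebf'
  #1 SA[1]=8  'aebf'
  #2 SA[2]=10  'bf'
  #3 SA[3]=1  'bfcfecdaebf'
  #4 SA[4]=6  'cdaebf'
  #5 SA[5]=3  'cfecdaebf'
  #6 SA[6]=7  'daebf'
  #7 SA[7]=9  'ebf'
  #8 SA[8]=5  'ecdaebf'
  #9 SA[9]=11  'f'
  #10 SA[10]=2  'fcfecdaebf'
  #11 SA[11]=4  'fecdaebf'

SA = [0, 8, 10, 1, 6, 3, 7, 9, 5, 11, 2, 4]
i: (SA[i-1],SA[i]) lcp shared
  1: (0,8) 1 'a'
  2: (8,10) 0 ''
  3: (10,1) 2 'bf'
  4: (1,6) 0 ''
  5: (6,3) 1 'c'
  6: (3,7) 0 ''
  7: (7,9) 0 ''
  8: (9,5) 1 'e'
  9: (5,11) 0 ''
  10: (11,2) 1 'f'
  11: (2,4) 1 'f'

n(n+1)/2 = 12·13/2 = 78
Σ LCP = 0 + 1 + 0 + 2 + 0 + 1 + 0 + 0 + 1 + 0 + 1 + 1 = 7
distinct = 78 − 7 = 71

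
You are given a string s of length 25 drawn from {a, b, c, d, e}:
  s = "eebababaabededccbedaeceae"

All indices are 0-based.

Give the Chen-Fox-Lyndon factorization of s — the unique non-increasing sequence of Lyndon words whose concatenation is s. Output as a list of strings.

emit factor 1: 'e' (i=0, period=1)
emit factor 2: 'e' (i=1, period=1)
emit factor 3: 'b' (i=2, period=1)
emit factor 4: 'ab' (i=3, period=2)
emit factor 5: 'ab' (i=5, period=2)
emit factor 6: 'aabededccbedaeceae' (i=7, period=18)

["e", "e", "b", "ab", "ab", "aabededccbedaeceae"]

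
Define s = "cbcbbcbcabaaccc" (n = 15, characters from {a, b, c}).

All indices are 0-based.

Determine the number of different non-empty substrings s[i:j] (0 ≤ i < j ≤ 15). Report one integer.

rank→(start, suffix):
  0 → (10, 'aaccc')
  1 → (8, 'abaaccc')
  2 → (11, 'accc')
  3 → (9, 'baaccc')
  4 → (3, 'bbcbcabaaccc')
  5 → (6, 'bcabaaccc')
  6 → (1, 'bcbbcbcabaaccc')
  7 → (4, 'bcbcabaaccc')
  8 → (14, 'c')
  9 → (7, 'cabaaccc')
  10 → (2, 'cbbcbcabaaccc')
  11 → (5, 'cbcabaaccc')
  12 → (0, 'cbcbbcbcabaaccc')
  13 → (13, 'cc')
  14 → (12, 'ccc')

SA = [10, 8, 11, 9, 3, 6, 1, 4, 14, 7, 2, 5, 0, 13, 12]
[i] adj suffixes → lcp
  [1] 10/8 → 1 ('a')
  [2] 8/11 → 1 ('a')
  [3] 11/9 → 0 ('')
  [4] 9/3 → 1 ('b')
  [5] 3/6 → 1 ('b')
  [6] 6/1 → 2 ('bc')
  [7] 1/4 → 3 ('bcb')
  [8] 4/14 → 0 ('')
  [9] 14/7 → 1 ('c')
  [10] 7/2 → 1 ('c')
  [11] 2/5 → 2 ('cb')
  [12] 5/0 → 3 ('cbc')
  [13] 0/13 → 1 ('c')
  [14] 13/12 → 2 ('cc')

n(n+1)/2 = 15·16/2 = 120
Σ LCP = 0 + 1 + 1 + 0 + 1 + 1 + 2 + 3 + 0 + 1 + 1 + 2 + 3 + 1 + 2 = 19
distinct = 120 − 19 = 101

101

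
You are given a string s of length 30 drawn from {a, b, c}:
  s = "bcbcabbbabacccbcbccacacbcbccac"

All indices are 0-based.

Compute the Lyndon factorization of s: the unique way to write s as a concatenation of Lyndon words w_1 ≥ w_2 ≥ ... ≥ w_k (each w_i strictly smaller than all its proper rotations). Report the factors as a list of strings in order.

emit factor 1: 'bc' (i=0, period=2)
emit factor 2: 'bc' (i=2, period=2)
emit factor 3: 'abbb' (i=4, period=4)
emit factor 4: 'abacccbcbccacacbcbccac' (i=8, period=22)

["bc", "bc", "abbb", "abacccbcbccacacbcbccac"]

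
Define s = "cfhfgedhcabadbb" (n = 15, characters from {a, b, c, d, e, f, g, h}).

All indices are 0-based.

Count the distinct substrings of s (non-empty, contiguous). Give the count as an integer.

rank→(start, suffix):
  0 → (9, 'abadbb')
  1 → (11, 'adbb')
  2 → (14, 'b')
  3 → (10, 'badbb')
  4 → (13, 'bb')
  5 → (8, 'cabadbb')
  6 → (0, 'cfhfgedhcabadbb')
  7 → (12, 'dbb')
  8 → (6, 'dhcabadbb')
  9 → (5, 'edhcabadbb')
  10 → (3, 'fgedhcabadbb')
  11 → (1, 'fhfgedhcabadbb')
  12 → (4, 'gedhcabadbb')
  13 → (7, 'hcabadbb')
  14 → (2, 'hfgedhcabadbb')

SA = [9, 11, 14, 10, 13, 8, 0, 12, 6, 5, 3, 1, 4, 7, 2]
rank  pair      lcp
   1  s[9:],s[11:]  1  'a'
   2  s[11:],s[14:]  0  ''
   3  s[14:],s[10:]  1  'b'
   4  s[10:],s[13:]  1  'b'
   5  s[13:],s[8:]  0  ''
   6  s[8:],s[0:]  1  'c'
   7  s[0:],s[12:]  0  ''
   8  s[12:],s[6:]  1  'd'
   9  s[6:],s[5:]  0  ''
  10  s[5:],s[3:]  0  ''
  11  s[3:],s[1:]  1  'f'
  12  s[1:],s[4:]  0  ''
  13  s[4:],s[7:]  0  ''
  14  s[7:],s[2:]  1  'h'

n(n+1)/2 = 15·16/2 = 120
Σ LCP = 0 + 1 + 0 + 1 + 1 + 0 + 1 + 0 + 1 + 0 + 0 + 1 + 0 + 0 + 1 = 7
distinct = 120 − 7 = 113

113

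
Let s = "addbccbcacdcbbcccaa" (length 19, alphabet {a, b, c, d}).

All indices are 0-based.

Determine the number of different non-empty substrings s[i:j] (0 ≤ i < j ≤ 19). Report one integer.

sorted suffixes:
  #0 SA[0]=18  'a'
  #1 SA[1]=17  'aa'
  #2 SA[2]=8  'acdcbbcccaa'
  #3 SA[3]=0  'addbccbcacdcbbcccaa'
  #4 SA[4]=12  'bbcccaa'
  #5 SA[5]=6  'bcacdcbbcccaa'
  #6 SA[6]=3  'bccbcacdcbbcccaa'
  #7 SA[7]=13  'bcccaa'
  #8 SA[8]=16  'caa'
  #9 SA[9]=7  'cacdcbbcccaa'
  #10 SA[10]=11  'cbbcccaa'
  #11 SA[11]=5  'cbcacdcbbcccaa'
  #12 SA[12]=15  'ccaa'
  #13 SA[13]=4  'ccbcacdcbbcccaa'
  #14 SA[14]=14  'cccaa'
  #15 SA[15]=9  'cdcbbcccaa'
  #16 SA[16]=2  'dbccbcacdcbbcccaa'
  #17 SA[17]=10  'dcbbcccaa'
  #18 SA[18]=1  'ddbccbcacdcbbcccaa'

SA = [18, 17, 8, 0, 12, 6, 3, 13, 16, 7, 11, 5, 15, 4, 14, 9, 2, 10, 1]
rank  pair      lcp
   1  s[18:],s[17:]  1  'a'
   2  s[17:],s[8:]  1  'a'
   3  s[8:],s[0:]  1  'a'
   4  s[0:],s[12:]  0  ''
   5  s[12:],s[6:]  1  'b'
   6  s[6:],s[3:]  2  'bc'
   7  s[3:],s[13:]  3  'bcc'
   8  s[13:],s[16:]  0  ''
   9  s[16:],s[7:]  2  'ca'
  10  s[7:],s[11:]  1  'c'
  11  s[11:],s[5:]  2  'cb'
  12  s[5:],s[15:]  1  'c'
  13  s[15:],s[4:]  2  'cc'
  14  s[4:],s[14:]  2  'cc'
  15  s[14:],s[9:]  1  'c'
  16  s[9:],s[2:]  0  ''
  17  s[2:],s[10:]  1  'd'
  18  s[10:],s[1:]  1  'd'

n(n+1)/2 = 19·20/2 = 190
Σ LCP = 0 + 1 + 1 + 1 + 0 + 1 + 2 + 3 + 0 + 2 + 1 + 2 + 1 + 2 + 2 + 1 + 0 + 1 + 1 = 22
distinct = 190 − 22 = 168

168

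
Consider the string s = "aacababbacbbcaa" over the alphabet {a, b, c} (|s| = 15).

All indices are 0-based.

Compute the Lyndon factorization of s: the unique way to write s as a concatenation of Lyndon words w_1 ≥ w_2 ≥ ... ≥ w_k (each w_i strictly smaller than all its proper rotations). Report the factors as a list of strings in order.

emit factor 1: 'aacababbacbbc' (i=0, period=13)
emit factor 2: 'a' (i=13, period=1)
emit factor 3: 'a' (i=14, period=1)

["aacababbacbbc", "a", "a"]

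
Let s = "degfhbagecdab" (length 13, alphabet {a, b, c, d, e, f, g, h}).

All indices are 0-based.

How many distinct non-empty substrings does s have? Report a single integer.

86

sorted suffixes:
  #0 SA[0]=11  'ab'
  #1 SA[1]=6  'agecdab'
  #2 SA[2]=12  'b'
  #3 SA[3]=5  'bagecdab'
  #4 SA[4]=9  'cdab'
  #5 SA[5]=10  'dab'
  #6 SA[6]=0  'degfhbagecdab'
  #7 SA[7]=8  'ecdab'
  #8 SA[8]=1  'egfhbagecdab'
  #9 SA[9]=3  'fhbagecdab'
  #10 SA[10]=7  'gecdab'
  #11 SA[11]=2  'gfhbagecdab'
  #12 SA[12]=4  'hbagecdab'

SA = [11, 6, 12, 5, 9, 10, 0, 8, 1, 3, 7, 2, 4]
[i] adj suffixes → lcp
  [1] 11/6 → 1 ('a')
  [2] 6/12 → 0 ('')
  [3] 12/5 → 1 ('b')
  [4] 5/9 → 0 ('')
  [5] 9/10 → 0 ('')
  [6] 10/0 → 1 ('d')
  [7] 0/8 → 0 ('')
  [8] 8/1 → 1 ('e')
  [9] 1/3 → 0 ('')
  [10] 3/7 → 0 ('')
  [11] 7/2 → 1 ('g')
  [12] 2/4 → 0 ('')

n(n+1)/2 = 13·14/2 = 91
Σ LCP = 0 + 1 + 0 + 1 + 0 + 0 + 1 + 0 + 1 + 0 + 0 + 1 + 0 = 5
distinct = 91 − 5 = 86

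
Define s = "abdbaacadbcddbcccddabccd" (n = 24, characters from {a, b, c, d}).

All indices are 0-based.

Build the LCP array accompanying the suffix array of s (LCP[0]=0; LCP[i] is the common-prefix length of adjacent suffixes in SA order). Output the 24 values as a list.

[0, 1, 2, 1, 1, 0, 1, 3, 2, 1, 0, 1, 2, 3, 1, 2, 3, 0, 1, 1, 2, 3, 1, 2]

rank | idx | suffix
   0 |   4 | aacadbcddbcccddabccd
   1 |  19 | abccd
   2 |   0 | abdbaacadbcddbcccddabccd
   3 |   5 | acadbcddbcccddabccd
   4 |   7 | adbcddbcccddabccd
   5 |   3 | baacadbcddbcccddabccd
   6 |  13 | bcccddabccd
   7 |  20 | bccd
   8 |   9 | bcddbcccddabccd
   9 |   1 | bdbaacadbcddbcccddabccd
  10 |   6 | cadbcddbcccddabccd
  11 |  14 | cccddabccd
  12 |  21 | ccd
  13 |  15 | ccddabccd
  14 |  22 | cd
  15 |  16 | cddabccd
  16 |  10 | cddbcccddabccd
  17 |  23 | d
  18 |  18 | dabccd
  19 |   2 | dbaacadbcddbcccddabccd
  20 |  12 | dbcccddabccd
  21 |   8 | dbcddbcccddabccd
  22 |  17 | ddabccd
  23 |  11 | ddbcccddabccd

SA = [4, 19, 0, 5, 7, 3, 13, 20, 9, 1, 6, 14, 21, 15, 22, 16, 10, 23, 18, 2, 12, 8, 17, 11]
i: (SA[i-1],SA[i]) lcp shared
  1: (4,19) 1 'a'
  2: (19,0) 2 'ab'
  3: (0,5) 1 'a'
  4: (5,7) 1 'a'
  5: (7,3) 0 ''
  6: (3,13) 1 'b'
  7: (13,20) 3 'bcc'
  8: (20,9) 2 'bc'
  9: (9,1) 1 'b'
  10: (1,6) 0 ''
  11: (6,14) 1 'c'
  12: (14,21) 2 'cc'
  13: (21,15) 3 'ccd'
  14: (15,22) 1 'c'
  15: (22,16) 2 'cd'
  16: (16,10) 3 'cdd'
  17: (10,23) 0 ''
  18: (23,18) 1 'd'
  19: (18,2) 1 'd'
  20: (2,12) 2 'db'
  21: (12,8) 3 'dbc'
  22: (8,17) 1 'd'
  23: (17,11) 2 'dd'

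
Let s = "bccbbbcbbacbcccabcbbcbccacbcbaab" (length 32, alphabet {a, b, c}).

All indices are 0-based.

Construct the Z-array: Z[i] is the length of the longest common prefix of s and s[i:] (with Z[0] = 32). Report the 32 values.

Z[0]=32
i=1: i≥r, start 0; Z[1]=0
i=2: i≥r, start 0; Z[2]=0
i=3: i≥r, start 0; Z[3]=1 scan→box=[3,4)
i=4: i≥r, start 0; Z[4]=1 scan→box=[4,5)
i=5: i≥r, start 0; Z[5]=2 scan→box=[5,7)
i=6: min(r-i=1, Z[1]=0)=0; Z[6]=0
i=7: i≥r, start 0; Z[7]=1 scan→box=[7,8)
i=8: i≥r, start 0; Z[8]=1 scan→box=[8,9)
i=9: i≥r, start 0; Z[9]=0
i=10: i≥r, start 0; Z[10]=0
i=11: i≥r, start 0; Z[11]=3 scan→box=[11,14)
i=12: min(r-i=2, Z[1]=0)=0; Z[12]=0
i=13: min(r-i=1, Z[2]=0)=0; Z[13]=0
i=14: i≥r, start 0; Z[14]=0
i=15: i≥r, start 0; Z[15]=0
i=16: i≥r, start 0; Z[16]=2 scan→box=[16,18)
i=17: min(r-i=1, Z[1]=0)=0; Z[17]=0
i=18: i≥r, start 0; Z[18]=1 scan→box=[18,19)
i=19: i≥r, start 0; Z[19]=2 scan→box=[19,21)
i=20: min(r-i=1, Z[1]=0)=0; Z[20]=0
i=21: i≥r, start 0; Z[21]=3 scan→box=[21,24)
i=22: min(r-i=2, Z[1]=0)=0; Z[22]=0
i=23: min(r-i=1, Z[2]=0)=0; Z[23]=0
i=24: i≥r, start 0; Z[24]=0
i=25: i≥r, start 0; Z[25]=0
i=26: i≥r, start 0; Z[26]=2 scan→box=[26,28)
i=27: min(r-i=1, Z[1]=0)=0; Z[27]=0
i=28: i≥r, start 0; Z[28]=1 scan→box=[28,29)
i=29: i≥r, start 0; Z[29]=0
i=30: i≥r, start 0; Z[30]=0
i=31: i≥r, start 0; Z[31]=1 scan→box=[31,32)

[32, 0, 0, 1, 1, 2, 0, 1, 1, 0, 0, 3, 0, 0, 0, 0, 2, 0, 1, 2, 0, 3, 0, 0, 0, 0, 2, 0, 1, 0, 0, 1]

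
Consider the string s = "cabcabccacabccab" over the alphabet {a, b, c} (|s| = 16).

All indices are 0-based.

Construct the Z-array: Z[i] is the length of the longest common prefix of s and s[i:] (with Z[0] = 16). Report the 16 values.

[16, 0, 0, 4, 0, 0, 1, 2, 0, 4, 0, 0, 1, 3, 0, 0]

Z[0]=16
i=1: i≥r, start 0; Z[1]=0
i=2: i≥r, start 0; Z[2]=0
i=3: i≥r, start 0; Z[3]=4 grow→box=[3,7)
i=4: min(r-i=3, Z[1]=0)=0; Z[4]=0
i=5: min(r-i=2, Z[2]=0)=0; Z[5]=0
i=6: min(r-i=1, Z[3]=4)=1; Z[6]=1
i=7: i≥r, start 0; Z[7]=2 grow→box=[7,9)
i=8: min(r-i=1, Z[1]=0)=0; Z[8]=0
i=9: i≥r, start 0; Z[9]=4 grow→box=[9,13)
i=10: min(r-i=3, Z[1]=0)=0; Z[10]=0
i=11: min(r-i=2, Z[2]=0)=0; Z[11]=0
i=12: min(r-i=1, Z[3]=4)=1; Z[12]=1
i=13: i≥r, start 0; Z[13]=3 grow→box=[13,16)
i=14: min(r-i=2, Z[1]=0)=0; Z[14]=0
i=15: min(r-i=1, Z[2]=0)=0; Z[15]=0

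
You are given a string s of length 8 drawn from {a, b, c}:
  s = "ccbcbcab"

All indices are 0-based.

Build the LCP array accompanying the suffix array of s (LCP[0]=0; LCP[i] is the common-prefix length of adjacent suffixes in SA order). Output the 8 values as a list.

[0, 0, 1, 2, 0, 1, 3, 1]

sorted suffixes:
  #0 SA[0]=6  'ab'
  #1 SA[1]=7  'b'
  #2 SA[2]=4  'bcab'
  #3 SA[3]=2  'bcbcab'
  #4 SA[4]=5  'cab'
  #5 SA[5]=3  'cbcab'
  #6 SA[6]=1  'cbcbcab'
  #7 SA[7]=0  'ccbcbcab'

SA = [6, 7, 4, 2, 5, 3, 1, 0]
[i] adj suffixes → lcp
  [1] 6/7 → 0 ('')
  [2] 7/4 → 1 ('b')
  [3] 4/2 → 2 ('bc')
  [4] 2/5 → 0 ('')
  [5] 5/3 → 1 ('c')
  [6] 3/1 → 3 ('cbc')
  [7] 1/0 → 1 ('c')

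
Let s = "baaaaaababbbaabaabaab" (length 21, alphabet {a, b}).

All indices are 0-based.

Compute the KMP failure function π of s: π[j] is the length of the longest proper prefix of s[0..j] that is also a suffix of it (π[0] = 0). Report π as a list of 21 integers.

[0, 0, 0, 0, 0, 0, 0, 1, 2, 1, 1, 1, 2, 3, 1, 2, 3, 1, 2, 3, 1]

π[0] = 0
j=1 s[j]='a': π[1]=0 (border '')
j=2 s[j]='a': π[2]=0 (border '')
j=3 s[j]='a': π[3]=0 (border '')
j=4 s[j]='a': π[4]=0 (border '')
j=5 s[j]='a': π[5]=0 (border '')
j=6 s[j]='a': π[6]=0 (border '')
j=7 s[j]='b': π[7]=1 (border 'b')
j=8 s[j]='a': π[8]=2 (border 'ba')
j=9 s[j]='b': k: 2→0; π[9]=1 (border 'b')
j=10 s[j]='b': k: 1→0; π[10]=1 (border 'b')
j=11 s[j]='b': k: 1→0; π[11]=1 (border 'b')
j=12 s[j]='a': π[12]=2 (border 'ba')
j=13 s[j]='a': π[13]=3 (border 'baa')
j=14 s[j]='b': k: 3→0; π[14]=1 (border 'b')
j=15 s[j]='a': π[15]=2 (border 'ba')
j=16 s[j]='a': π[16]=3 (border 'baa')
j=17 s[j]='b': k: 3→0; π[17]=1 (border 'b')
j=18 s[j]='a': π[18]=2 (border 'ba')
j=19 s[j]='a': π[19]=3 (border 'baa')
j=20 s[j]='b': k: 3→0; π[20]=1 (border 'b')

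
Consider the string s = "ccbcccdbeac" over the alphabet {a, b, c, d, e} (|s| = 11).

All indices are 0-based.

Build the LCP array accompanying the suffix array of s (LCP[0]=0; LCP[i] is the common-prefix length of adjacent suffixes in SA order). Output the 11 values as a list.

[0, 0, 1, 0, 1, 1, 2, 2, 1, 0, 0]

rank | idx | suffix
   0 |   9 | ac
   1 |   2 | bcccdbeac
   2 |   7 | beac
   3 |  10 | c
   4 |   1 | cbcccdbeac
   5 |   0 | ccbcccdbeac
   6 |   3 | cccdbeac
   7 |   4 | ccdbeac
   8 |   5 | cdbeac
   9 |   6 | dbeac
  10 |   8 | eac

SA = [9, 2, 7, 10, 1, 0, 3, 4, 5, 6, 8]
rank  pair      lcp
   1  s[9:],s[2:]  0  ''
   2  s[2:],s[7:]  1  'b'
   3  s[7:],s[10:]  0  ''
   4  s[10:],s[1:]  1  'c'
   5  s[1:],s[0:]  1  'c'
   6  s[0:],s[3:]  2  'cc'
   7  s[3:],s[4:]  2  'cc'
   8  s[4:],s[5:]  1  'c'
   9  s[5:],s[6:]  0  ''
  10  s[6:],s[8:]  0  ''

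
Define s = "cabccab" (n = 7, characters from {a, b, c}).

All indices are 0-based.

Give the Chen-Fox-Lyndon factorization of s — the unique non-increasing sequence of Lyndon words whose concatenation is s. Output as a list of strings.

["c", "abcc", "ab"]

emit factor 1: 'c' (i=0, period=1)
emit factor 2: 'abcc' (i=1, period=4)
emit factor 3: 'ab' (i=5, period=2)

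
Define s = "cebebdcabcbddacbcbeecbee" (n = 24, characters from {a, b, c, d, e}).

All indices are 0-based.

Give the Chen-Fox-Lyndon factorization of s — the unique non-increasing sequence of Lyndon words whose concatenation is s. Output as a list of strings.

emit factor 1: 'ce' (i=0, period=2)
emit factor 2: 'be' (i=2, period=2)
emit factor 3: 'bdc' (i=4, period=3)
emit factor 4: 'abcbddacbcbeecbee' (i=7, period=17)

["ce", "be", "bdc", "abcbddacbcbeecbee"]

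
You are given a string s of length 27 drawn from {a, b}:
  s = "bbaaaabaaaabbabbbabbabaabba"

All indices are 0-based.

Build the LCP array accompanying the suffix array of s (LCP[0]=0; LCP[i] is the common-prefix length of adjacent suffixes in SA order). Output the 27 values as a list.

rank→(start, suffix):
  0 → (26, 'a')
  1 → (2, 'aaaabaaaabbabbbabbabaabba')
  2 → (7, 'aaaabbabbbabbabaabba')
  3 → (3, 'aaabaaaabbabbbabbabaabba')
  4 → (8, 'aaabbabbbabbabaabba')
  5 → (4, 'aabaaaabbabbbabbabaabba')
  6 → (22, 'aabba')
  7 → (9, 'aabbabbbabbabaabba')
  8 → (5, 'abaaaabbabbbabbabaabba')
  9 → (20, 'abaabba')
  10 → (23, 'abba')
  11 → (17, 'abbabaabba')
  12 → (10, 'abbabbbabbabaabba')
  13 → (13, 'abbbabbabaabba')
  14 → (25, 'ba')
  15 → (1, 'baaaabaaaabbabbbabbabaabba')
  16 → (6, 'baaaabbabbbabbabaabba')
  17 → (21, 'baabba')
  18 → (19, 'babaabba')
  19 → (16, 'babbabaabba')
  20 → (12, 'babbbabbabaabba')
  21 → (24, 'bba')
  22 → (0, 'bbaaaabaaaabbabbbabbabaabba')
  23 → (18, 'bbabaabba')
  24 → (15, 'bbabbabaabba')
  25 → (11, 'bbabbbabbabaabba')
  26 → (14, 'bbbabbabaabba')

SA = [26, 2, 7, 3, 8, 4, 22, 9, 5, 20, 23, 17, 10, 13, 25, 1, 6, 21, 19, 16, 12, 24, 0, 18, 15, 11, 14]
i: (SA[i-1],SA[i]) lcp shared
  1: (26,2) 1 'a'
  2: (2,7) 5 'aaaab'
  3: (7,3) 3 'aaa'
  4: (3,8) 4 'aaab'
  5: (8,4) 2 'aa'
  6: (4,22) 3 'aab'
  7: (22,9) 5 'aabba'
  8: (9,5) 1 'a'
  9: (5,20) 4 'abaa'
  10: (20,23) 2 'ab'
  11: (23,17) 4 'abba'
  12: (17,10) 5 'abbab'
  13: (10,13) 3 'abb'
  14: (13,25) 0 ''
  15: (25,1) 2 'ba'
  16: (1,6) 6 'baaaab'
  17: (6,21) 3 'baa'
  18: (21,19) 2 'ba'
  19: (19,16) 3 'bab'
  20: (16,12) 4 'babb'
  21: (12,24) 1 'b'
  22: (24,0) 3 'bba'
  23: (0,18) 3 'bba'
  24: (18,15) 4 'bbab'
  25: (15,11) 5 'bbabb'
  26: (11,14) 2 'bb'

[0, 1, 5, 3, 4, 2, 3, 5, 1, 4, 2, 4, 5, 3, 0, 2, 6, 3, 2, 3, 4, 1, 3, 3, 4, 5, 2]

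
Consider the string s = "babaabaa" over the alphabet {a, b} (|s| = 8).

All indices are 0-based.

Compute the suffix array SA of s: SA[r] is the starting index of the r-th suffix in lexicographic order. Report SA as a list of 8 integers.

[7, 6, 3, 4, 1, 5, 2, 0]

sorted suffixes:
  #0 SA[0]=7  'a'
  #1 SA[1]=6  'aa'
  #2 SA[2]=3  'aabaa'
  #3 SA[3]=4  'abaa'
  #4 SA[4]=1  'abaabaa'
  #5 SA[5]=5  'baa'
  #6 SA[6]=2  'baabaa'
  #7 SA[7]=0  'babaabaa'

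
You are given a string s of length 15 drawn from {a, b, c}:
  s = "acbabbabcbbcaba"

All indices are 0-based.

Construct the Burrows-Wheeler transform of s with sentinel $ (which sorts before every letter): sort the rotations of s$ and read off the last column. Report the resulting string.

rank  rotation          last
    0  $acbabbabcbbcaba  a
    1  a$acbabbabcbbcab  b
    2  aba$acbabbabcbbc  c
    3  abbabcbbcaba$acb  b
    4  abcbbcaba$acbabb  b
    5  acbabbabcbbcaba$  $
    6  ba$acbabbabcbbca  a
    7  babbabcbbcaba$ac  c
    8  babcbbcaba$acbab  b
    9  bbabcbbcaba$acba  a
   10  bbcaba$acbabbabc  c
   11  bcaba$acbabbabcb  b
   12  bcbbcaba$acbabba  a
   13  caba$acbabbabcbb  b
   14  cbabbabcbbcaba$a  a
   15  cbbcaba$acbabbab  b

abcbb$acbacbabab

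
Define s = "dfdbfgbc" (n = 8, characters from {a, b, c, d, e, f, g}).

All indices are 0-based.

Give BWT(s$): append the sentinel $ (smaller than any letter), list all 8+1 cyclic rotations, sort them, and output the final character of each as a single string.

cgdbf$dbf

rank  rotation   last
    0  $dfdbfgbc  c
    1  bc$dfdbfg  g
    2  bfgbc$dfd  d
    3  c$dfdbfgb  b
    4  dbfgbc$df  f
    5  dfdbfgbc$  $
    6  fdbfgbc$d  d
    7  fgbc$dfdb  b
    8  gbc$dfdbf  f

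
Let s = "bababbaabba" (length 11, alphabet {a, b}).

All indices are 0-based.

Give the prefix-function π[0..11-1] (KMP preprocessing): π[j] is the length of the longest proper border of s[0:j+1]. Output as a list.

[0, 0, 1, 2, 3, 1, 2, 0, 1, 1, 2]

π[0] = 0
j=1 s[j]='a': π[1]=0 (border '')
j=2 s[j]='b': π[2]=1 (border 'b')
j=3 s[j]='a': π[3]=2 (border 'ba')
j=4 s[j]='b': π[4]=3 (border 'bab')
j=5 s[j]='b': k: 3→1→0; π[5]=1 (border 'b')
j=6 s[j]='a': π[6]=2 (border 'ba')
j=7 s[j]='a': k: 2→0; π[7]=0 (border '')
j=8 s[j]='b': π[8]=1 (border 'b')
j=9 s[j]='b': k: 1→0; π[9]=1 (border 'b')
j=10 s[j]='a': π[10]=2 (border 'ba')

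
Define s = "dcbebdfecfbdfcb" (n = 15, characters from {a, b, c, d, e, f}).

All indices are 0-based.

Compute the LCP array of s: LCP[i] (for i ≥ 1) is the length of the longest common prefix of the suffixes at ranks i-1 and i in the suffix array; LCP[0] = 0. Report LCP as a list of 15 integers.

[0, 1, 3, 1, 0, 2, 1, 0, 1, 2, 0, 1, 0, 1, 1]

rank→(start, suffix):
  0 → (14, 'b')
  1 → (10, 'bdfcb')
  2 → (4, 'bdfecfbdfcb')
  3 → (2, 'bebdfecfbdfcb')
  4 → (13, 'cb')
  5 → (1, 'cbebdfecfbdfcb')
  6 → (8, 'cfbdfcb')
  7 → (0, 'dcbebdfecfbdfcb')
  8 → (11, 'dfcb')
  9 → (5, 'dfecfbdfcb')
  10 → (3, 'ebdfecfbdfcb')
  11 → (7, 'ecfbdfcb')
  12 → (9, 'fbdfcb')
  13 → (12, 'fcb')
  14 → (6, 'fecfbdfcb')

SA = [14, 10, 4, 2, 13, 1, 8, 0, 11, 5, 3, 7, 9, 12, 6]
rank  pair      lcp
   1  s[14:],s[10:]  1  'b'
   2  s[10:],s[4:]  3  'bdf'
   3  s[4:],s[2:]  1  'b'
   4  s[2:],s[13:]  0  ''
   5  s[13:],s[1:]  2  'cb'
   6  s[1:],s[8:]  1  'c'
   7  s[8:],s[0:]  0  ''
   8  s[0:],s[11:]  1  'd'
   9  s[11:],s[5:]  2  'df'
  10  s[5:],s[3:]  0  ''
  11  s[3:],s[7:]  1  'e'
  12  s[7:],s[9:]  0  ''
  13  s[9:],s[12:]  1  'f'
  14  s[12:],s[6:]  1  'f'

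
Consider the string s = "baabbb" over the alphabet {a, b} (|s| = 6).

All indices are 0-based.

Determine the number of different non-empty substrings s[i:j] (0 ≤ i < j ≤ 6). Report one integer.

16

sorted suffixes:
  #0 SA[0]=1  'aabbb'
  #1 SA[1]=2  'abbb'
  #2 SA[2]=5  'b'
  #3 SA[3]=0  'baabbb'
  #4 SA[4]=4  'bb'
  #5 SA[5]=3  'bbb'

SA = [1, 2, 5, 0, 4, 3]
[i] adj suffixes → lcp
  [1] 1/2 → 1 ('a')
  [2] 2/5 → 0 ('')
  [3] 5/0 → 1 ('b')
  [4] 0/4 → 1 ('b')
  [5] 4/3 → 2 ('bb')

n(n+1)/2 = 6·7/2 = 21
Σ LCP = 0 + 1 + 0 + 1 + 1 + 2 = 5
distinct = 21 − 5 = 16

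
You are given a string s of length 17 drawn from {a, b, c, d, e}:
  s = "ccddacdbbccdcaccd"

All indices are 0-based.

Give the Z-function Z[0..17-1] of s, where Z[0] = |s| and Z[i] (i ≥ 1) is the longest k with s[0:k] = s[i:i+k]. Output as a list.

Z[0]=17
i=1: outside box; Z[1]=1 scan→box=[1,2)
i=2: outside box; Z[2]=0
i=3: outside box; Z[3]=0
i=4: outside box; Z[4]=0
i=5: outside box; Z[5]=1 scan→box=[5,6)
i=6: outside box; Z[6]=0
i=7: outside box; Z[7]=0
i=8: outside box; Z[8]=0
i=9: outside box; Z[9]=3 scan→box=[9,12)
i=10: min(r-i=2, Z[1]=1)=1; Z[10]=1
i=11: min(r-i=1, Z[2]=0)=0; Z[11]=0
i=12: outside box; Z[12]=1 scan→box=[12,13)
i=13: outside box; Z[13]=0
i=14: outside box; Z[14]=3 scan→box=[14,17)
i=15: min(r-i=2, Z[1]=1)=1; Z[15]=1
i=16: min(r-i=1, Z[2]=0)=0; Z[16]=0

[17, 1, 0, 0, 0, 1, 0, 0, 0, 3, 1, 0, 1, 0, 3, 1, 0]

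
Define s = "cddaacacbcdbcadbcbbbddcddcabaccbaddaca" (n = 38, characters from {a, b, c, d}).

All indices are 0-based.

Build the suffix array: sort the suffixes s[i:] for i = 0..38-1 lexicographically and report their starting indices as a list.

[37, 3, 26, 35, 4, 6, 28, 13, 32, 27, 31, 17, 18, 11, 15, 8, 19, 36, 25, 5, 12, 30, 16, 7, 29, 9, 0, 22, 2, 34, 10, 14, 24, 21, 1, 33, 23, 20]

rank | idx | suffix
   0 |  37 | a
   1 |   3 | aacacbcdbcadbcbbbddcddcabaccbaddaca
   2 |  26 | abaccbaddaca
   3 |  35 | aca
   4 |   4 | acacbcdbcadbcbbbddcddcabaccbaddaca
   5 |   6 | acbcdbcadbcbbbddcddcabaccbaddaca
   6 |  28 | accbaddaca
   7 |  13 | adbcbbbddcddcabaccbaddaca
   8 |  32 | addaca
   9 |  27 | baccbaddaca
  10 |  31 | baddaca
  11 |  17 | bbbddcddcabaccbaddaca
  12 |  18 | bbddcddcabaccbaddaca
  13 |  11 | bcadbcbbbddcddcabaccbaddaca
  14 |  15 | bcbbbddcddcabaccbaddaca
  15 |   8 | bcdbcadbcbbbddcddcabaccbaddaca
  16 |  19 | bddcddcabaccbaddaca
  17 |  36 | ca
  18 |  25 | cabaccbaddaca
  19 |   5 | cacbcdbcadbcbbbddcddcabaccbaddaca
  20 |  12 | cadbcbbbddcddcabaccbaddaca
  21 |  30 | cbaddaca
  22 |  16 | cbbbddcddcabaccbaddaca
  23 |   7 | cbcdbcadbcbbbddcddcabaccbaddaca
  24 |  29 | ccbaddaca
  25 |   9 | cdbcadbcbbbddcddcabaccbaddaca
  26 |   0 | cddaacacbcdbcadbcbbbddcddcabaccbaddaca
  27 |  22 | cddcabaccbaddaca
  28 |   2 | daacacbcdbcadbcbbbddcddcabaccbaddaca
  29 |  34 | daca
  30 |  10 | dbcadbcbbbddcddcabaccbaddaca
  31 |  14 | dbcbbbddcddcabaccbaddaca
  32 |  24 | dcabaccbaddaca
  33 |  21 | dcddcabaccbaddaca
  34 |   1 | ddaacacbcdbcadbcbbbddcddcabaccbaddaca
  35 |  33 | ddaca
  36 |  23 | ddcabaccbaddaca
  37 |  20 | ddcddcabaccbaddaca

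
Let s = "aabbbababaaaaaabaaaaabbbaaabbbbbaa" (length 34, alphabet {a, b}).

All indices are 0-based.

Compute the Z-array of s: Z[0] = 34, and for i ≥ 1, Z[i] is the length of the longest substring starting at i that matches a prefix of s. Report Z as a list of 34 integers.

[34, 1, 0, 0, 0, 1, 0, 1, 0, 2, 2, 2, 2, 3, 1, 0, 2, 2, 2, 6, 1, 0, 0, 0, 2, 5, 1, 0, 0, 0, 0, 0, 2, 1]

Z[0]=34
i=1: fresh scan; Z[1]=1 scan→box=[1,2)
i=2: fresh scan; Z[2]=0
i=3: fresh scan; Z[3]=0
i=4: fresh scan; Z[4]=0
i=5: fresh scan; Z[5]=1 scan→box=[5,6)
i=6: fresh scan; Z[6]=0
i=7: fresh scan; Z[7]=1 scan→box=[7,8)
i=8: fresh scan; Z[8]=0
i=9: fresh scan; Z[9]=2 scan→box=[9,11)
i=10: min(r-i=1, Z[1]=1)=1; Z[10]=2 scan→box=[10,12)
i=11: min(r-i=1, Z[1]=1)=1; Z[11]=2 scan→box=[11,13)
i=12: min(r-i=1, Z[1]=1)=1; Z[12]=2 scan→box=[12,14)
i=13: min(r-i=1, Z[1]=1)=1; Z[13]=3 scan→box=[13,16)
i=14: min(r-i=2, Z[1]=1)=1; Z[14]=1
i=15: min(r-i=1, Z[2]=0)=0; Z[15]=0
i=16: fresh scan; Z[16]=2 scan→box=[16,18)
i=17: min(r-i=1, Z[1]=1)=1; Z[17]=2 scan→box=[17,19)
i=18: min(r-i=1, Z[1]=1)=1; Z[18]=2 scan→box=[18,20)
i=19: min(r-i=1, Z[1]=1)=1; Z[19]=6 scan→box=[19,25)
i=20: min(r-i=5, Z[1]=1)=1; Z[20]=1
i=21: min(r-i=4, Z[2]=0)=0; Z[21]=0
i=22: min(r-i=3, Z[3]=0)=0; Z[22]=0
i=23: min(r-i=2, Z[4]=0)=0; Z[23]=0
i=24: min(r-i=1, Z[5]=1)=1; Z[24]=2 scan→box=[24,26)
i=25: min(r-i=1, Z[1]=1)=1; Z[25]=5 scan→box=[25,30)
i=26: min(r-i=4, Z[1]=1)=1; Z[26]=1
i=27: min(r-i=3, Z[2]=0)=0; Z[27]=0
i=28: min(r-i=2, Z[3]=0)=0; Z[28]=0
i=29: min(r-i=1, Z[4]=0)=0; Z[29]=0
i=30: fresh scan; Z[30]=0
i=31: fresh scan; Z[31]=0
i=32: fresh scan; Z[32]=2 scan→box=[32,34)
i=33: min(r-i=1, Z[1]=1)=1; Z[33]=1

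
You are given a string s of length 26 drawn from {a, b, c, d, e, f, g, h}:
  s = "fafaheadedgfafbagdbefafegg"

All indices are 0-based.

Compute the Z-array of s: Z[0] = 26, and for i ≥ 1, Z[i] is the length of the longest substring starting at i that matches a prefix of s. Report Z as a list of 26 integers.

Z[0]=26
i=1: fresh scan; Z[1]=0
i=2: fresh scan; Z[2]=2 extend→box=[2,4)
i=3: min(r-i=1, Z[1]=0)=0; Z[3]=0
i=4: fresh scan; Z[4]=0
i=5: fresh scan; Z[5]=0
i=6: fresh scan; Z[6]=0
i=7: fresh scan; Z[7]=0
i=8: fresh scan; Z[8]=0
i=9: fresh scan; Z[9]=0
i=10: fresh scan; Z[10]=0
i=11: fresh scan; Z[11]=3 extend→box=[11,14)
i=12: min(r-i=2, Z[1]=0)=0; Z[12]=0
i=13: min(r-i=1, Z[2]=2)=1; Z[13]=1
i=14: fresh scan; Z[14]=0
i=15: fresh scan; Z[15]=0
i=16: fresh scan; Z[16]=0
i=17: fresh scan; Z[17]=0
i=18: fresh scan; Z[18]=0
i=19: fresh scan; Z[19]=0
i=20: fresh scan; Z[20]=3 extend→box=[20,23)
i=21: min(r-i=2, Z[1]=0)=0; Z[21]=0
i=22: min(r-i=1, Z[2]=2)=1; Z[22]=1
i=23: fresh scan; Z[23]=0
i=24: fresh scan; Z[24]=0
i=25: fresh scan; Z[25]=0

[26, 0, 2, 0, 0, 0, 0, 0, 0, 0, 0, 3, 0, 1, 0, 0, 0, 0, 0, 0, 3, 0, 1, 0, 0, 0]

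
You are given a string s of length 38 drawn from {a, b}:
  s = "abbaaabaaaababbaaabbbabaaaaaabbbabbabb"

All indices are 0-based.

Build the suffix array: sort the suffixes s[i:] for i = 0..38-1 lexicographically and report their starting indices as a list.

[23, 24, 7, 25, 3, 8, 15, 26, 4, 9, 16, 27, 21, 5, 10, 35, 0, 12, 32, 17, 28, 37, 22, 6, 2, 14, 20, 34, 11, 31, 36, 1, 13, 19, 33, 30, 18, 29]

rank | idx | suffix
   0 |  23 | aaaaaabbbabbabb
   1 |  24 | aaaaabbbabbabb
   2 |   7 | aaaababbaaabbbabaaaaaabbbabbabb
   3 |  25 | aaaabbbabbabb
   4 |   3 | aaabaaaababbaaabbbabaaaaaabbbabbabb
   5 |   8 | aaababbaaabbbabaaaaaabbbabbabb
   6 |  15 | aaabbbabaaaaaabbbabbabb
   7 |  26 | aaabbbabbabb
   8 |   4 | aabaaaababbaaabbbabaaaaaabbbabbabb
   9 |   9 | aababbaaabbbabaaaaaabbbabbabb
  10 |  16 | aabbbabaaaaaabbbabbabb
  11 |  27 | aabbbabbabb
  12 |  21 | abaaaaaabbbabbabb
  13 |   5 | abaaaababbaaabbbabaaaaaabbbabbabb
  14 |  10 | ababbaaabbbabaaaaaabbbabbabb
  15 |  35 | abb
  16 |   0 | abbaaabaaaababbaaabbbabaaaaaabbbabbabb
  17 |  12 | abbaaabbbabaaaaaabbbabbabb
  18 |  32 | abbabb
  19 |  17 | abbbabaaaaaabbbabbabb
  20 |  28 | abbbabbabb
  21 |  37 | b
  22 |  22 | baaaaaabbbabbabb
  23 |   6 | baaaababbaaabbbabaaaaaabbbabbabb
  24 |   2 | baaabaaaababbaaabbbabaaaaaabbbabbabb
  25 |  14 | baaabbbabaaaaaabbbabbabb
  26 |  20 | babaaaaaabbbabbabb
  27 |  34 | babb
  28 |  11 | babbaaabbbabaaaaaabbbabbabb
  29 |  31 | babbabb
  30 |  36 | bb
  31 |   1 | bbaaabaaaababbaaabbbabaaaaaabbbabbabb
  32 |  13 | bbaaabbbabaaaaaabbbabbabb
  33 |  19 | bbabaaaaaabbbabbabb
  34 |  33 | bbabb
  35 |  30 | bbabbabb
  36 |  18 | bbbabaaaaaabbbabbabb
  37 |  29 | bbbabbabb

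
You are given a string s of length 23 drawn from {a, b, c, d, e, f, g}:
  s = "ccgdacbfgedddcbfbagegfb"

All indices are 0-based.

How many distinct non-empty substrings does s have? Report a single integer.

rank | idx | suffix
   0 |   4 | acbfgedddcbfbagegfb
   1 |  17 | agegfb
   2 |  22 | b
   3 |  16 | bagegfb
   4 |  14 | bfbagegfb
   5 |   6 | bfgedddcbfbagegfb
   6 |  13 | cbfbagegfb
   7 |   5 | cbfgedddcbfbagegfb
   8 |   0 | ccgdacbfgedddcbfbagegfb
   9 |   1 | cgdacbfgedddcbfbagegfb
  10 |   3 | dacbfgedddcbfbagegfb
  11 |  12 | dcbfbagegfb
  12 |  11 | ddcbfbagegfb
  13 |  10 | dddcbfbagegfb
  14 |   9 | edddcbfbagegfb
  15 |  19 | egfb
  16 |  21 | fb
  17 |  15 | fbagegfb
  18 |   7 | fgedddcbfbagegfb
  19 |   2 | gdacbfgedddcbfbagegfb
  20 |   8 | gedddcbfbagegfb
  21 |  18 | gegfb
  22 |  20 | gfb

SA = [4, 17, 22, 16, 14, 6, 13, 5, 0, 1, 3, 12, 11, 10, 9, 19, 21, 15, 7, 2, 8, 18, 20]
rank  pair      lcp
   1  s[4:],s[17:]  1  'a'
   2  s[17:],s[22:]  0  ''
   3  s[22:],s[16:]  1  'b'
   4  s[16:],s[14:]  1  'b'
   5  s[14:],s[6:]  2  'bf'
   6  s[6:],s[13:]  0  ''
   7  s[13:],s[5:]  3  'cbf'
   8  s[5:],s[0:]  1  'c'
   9  s[0:],s[1:]  1  'c'
  10  s[1:],s[3:]  0  ''
  11  s[3:],s[12:]  1  'd'
  12  s[12:],s[11:]  1  'd'
  13  s[11:],s[10:]  2  'dd'
  14  s[10:],s[9:]  0  ''
  15  s[9:],s[19:]  1  'e'
  16  s[19:],s[21:]  0  ''
  17  s[21:],s[15:]  2  'fb'
  18  s[15:],s[7:]  1  'f'
  19  s[7:],s[2:]  0  ''
  20  s[2:],s[8:]  1  'g'
  21  s[8:],s[18:]  2  'ge'
  22  s[18:],s[20:]  1  'g'

n(n+1)/2 = 23·24/2 = 276
Σ LCP = 0 + 1 + 0 + 1 + 1 + 2 + 0 + 3 + 1 + 1 + 0 + 1 + 1 + 2 + 0 + 1 + 0 + 2 + 1 + 0 + 1 + 2 + 1 = 22
distinct = 276 − 22 = 254

254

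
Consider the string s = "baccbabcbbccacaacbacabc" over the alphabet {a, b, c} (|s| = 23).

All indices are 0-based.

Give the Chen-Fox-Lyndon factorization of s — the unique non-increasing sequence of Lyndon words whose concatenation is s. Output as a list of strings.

emit factor 1: 'b' (i=0, period=1)
emit factor 2: 'accb' (i=1, period=4)
emit factor 3: 'abcbbccac' (i=5, period=9)
emit factor 4: 'aacbacabc' (i=14, period=9)

["b", "accb", "abcbbccac", "aacbacabc"]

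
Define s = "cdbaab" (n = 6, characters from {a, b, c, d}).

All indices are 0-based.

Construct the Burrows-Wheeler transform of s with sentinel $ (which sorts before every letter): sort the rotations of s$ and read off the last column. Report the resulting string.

bbaad$c

rank  rotation last
    0  $cdbaab  b
    1  aab$cdb  b
    2  ab$cdba  a
    3  b$cdbaa  a
    4  baab$cd  d
    5  cdbaab$  $
    6  dbaab$c  c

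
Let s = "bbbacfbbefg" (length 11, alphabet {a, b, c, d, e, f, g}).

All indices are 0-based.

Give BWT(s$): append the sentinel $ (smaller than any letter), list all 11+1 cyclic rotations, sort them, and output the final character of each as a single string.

rank  rotation      last
    0  $bbbacfbbefg  g
    1  acfbbefg$bbb  b
    2  bacfbbefg$bb  b
    3  bbacfbbefg$b  b
    4  bbbacfbbefg$  $
    5  bbefg$bbbacf  f
    6  befg$bbbacfb  b
    7  cfbbefg$bbba  a
    8  efg$bbbacfbb  b
    9  fbbefg$bbbac  c
   10  fg$bbbacfbbe  e
   11  g$bbbacfbbef  f

gbbb$fbabcef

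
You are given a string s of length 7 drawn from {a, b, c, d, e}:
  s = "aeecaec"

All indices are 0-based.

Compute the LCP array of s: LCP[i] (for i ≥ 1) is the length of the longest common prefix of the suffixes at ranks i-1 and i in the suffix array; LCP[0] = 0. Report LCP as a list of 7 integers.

rank→(start, suffix):
  0 → (4, 'aec')
  1 → (0, 'aeecaec')
  2 → (6, 'c')
  3 → (3, 'caec')
  4 → (5, 'ec')
  5 → (2, 'ecaec')
  6 → (1, 'eecaec')

SA = [4, 0, 6, 3, 5, 2, 1]
i: (SA[i-1],SA[i]) lcp shared
  1: (4,0) 2 'ae'
  2: (0,6) 0 ''
  3: (6,3) 1 'c'
  4: (3,5) 0 ''
  5: (5,2) 2 'ec'
  6: (2,1) 1 'e'

[0, 2, 0, 1, 0, 2, 1]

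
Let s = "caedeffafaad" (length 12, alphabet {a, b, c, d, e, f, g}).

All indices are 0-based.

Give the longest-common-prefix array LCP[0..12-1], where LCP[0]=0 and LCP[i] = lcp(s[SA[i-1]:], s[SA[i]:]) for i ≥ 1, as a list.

rank→(start, suffix):
  0 → (9, 'aad')
  1 → (10, 'ad')
  2 → (1, 'aedeffafaad')
  3 → (7, 'afaad')
  4 → (0, 'caedeffafaad')
  5 → (11, 'd')
  6 → (3, 'deffafaad')
  7 → (2, 'edeffafaad')
  8 → (4, 'effafaad')
  9 → (8, 'faad')
  10 → (6, 'fafaad')
  11 → (5, 'ffafaad')

SA = [9, 10, 1, 7, 0, 11, 3, 2, 4, 8, 6, 5]
rank  pair      lcp
   1  s[9:],s[10:]  1  'a'
   2  s[10:],s[1:]  1  'a'
   3  s[1:],s[7:]  1  'a'
   4  s[7:],s[0:]  0  ''
   5  s[0:],s[11:]  0  ''
   6  s[11:],s[3:]  1  'd'
   7  s[3:],s[2:]  0  ''
   8  s[2:],s[4:]  1  'e'
   9  s[4:],s[8:]  0  ''
  10  s[8:],s[6:]  2  'fa'
  11  s[6:],s[5:]  1  'f'

[0, 1, 1, 1, 0, 0, 1, 0, 1, 0, 2, 1]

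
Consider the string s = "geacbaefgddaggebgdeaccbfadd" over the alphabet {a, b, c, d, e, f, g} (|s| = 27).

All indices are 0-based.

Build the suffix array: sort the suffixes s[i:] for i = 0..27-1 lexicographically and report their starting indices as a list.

[2, 19, 24, 5, 11, 4, 22, 15, 3, 21, 20, 26, 10, 25, 9, 17, 1, 18, 14, 6, 23, 7, 8, 16, 0, 13, 12]

sorted suffixes:
  #0 SA[0]=2  'acbaefgddaggebgdeaccbfadd'
  #1 SA[1]=19  'accbfadd'
  #2 SA[2]=24  'add'
  #3 SA[3]=5  'aefgddaggebgdeaccbfadd'
  #4 SA[4]=11  'aggebgdeaccbfadd'
  #5 SA[5]=4  'baefgddaggebgdeaccbfadd'
  #6 SA[6]=22  'bfadd'
  #7 SA[7]=15  'bgdeaccbfadd'
  #8 SA[8]=3  'cbaefgddaggebgdeaccbfadd'
  #9 SA[9]=21  'cbfadd'
  #10 SA[10]=20  'ccbfadd'
  #11 SA[11]=26  'd'
  #12 SA[12]=10  'daggebgdeaccbfadd'
  #13 SA[13]=25  'dd'
  #14 SA[14]=9  'ddaggebgdeaccbfadd'
  #15 SA[15]=17  'deaccbfadd'
  #16 SA[16]=1  'eacbaefgddaggebgdeaccbfadd'
  #17 SA[17]=18  'eaccbfadd'
  #18 SA[18]=14  'ebgdeaccbfadd'
  #19 SA[19]=6  'efgddaggebgdeaccbfadd'
  #20 SA[20]=23  'fadd'
  #21 SA[21]=7  'fgddaggebgdeaccbfadd'
  #22 SA[22]=8  'gddaggebgdeaccbfadd'
  #23 SA[23]=16  'gdeaccbfadd'
  #24 SA[24]=0  'geacbaefgddaggebgdeaccbfadd'
  #25 SA[25]=13  'gebgdeaccbfadd'
  #26 SA[26]=12  'ggebgdeaccbfadd'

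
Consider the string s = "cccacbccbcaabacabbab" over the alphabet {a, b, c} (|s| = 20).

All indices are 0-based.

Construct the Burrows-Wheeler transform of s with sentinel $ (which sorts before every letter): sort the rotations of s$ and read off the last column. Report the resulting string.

rank  rotation               last
    0  $cccacbccbcaabacabbab  b
    1  aabacabbab$cccacbccbc  c
    2  ab$cccacbccbcaabacabb  b
    3  abacabbab$cccacbccbca  a
    4  abbab$cccacbccbcaabac  c
    5  acabbab$cccacbccbcaab  b
    6  acbccbcaabacabbab$ccc  c
    7  b$cccacbccbcaabacabba  a
    8  bab$cccacbccbcaabacab  b
    9  bacabbab$cccacbccbcaa  a
   10  bbab$cccacbccbcaabaca  a
   11  bcaabacabbab$cccacbcc  c
   12  bccbcaabacabbab$cccac  c
   13  caabacabbab$cccacbccb  b
   14  cabbab$cccacbccbcaaba  a
   15  cacbccbcaabacabbab$cc  c
   16  cbcaabacabbab$cccacbc  c
   17  cbccbcaabacabbab$ccca  a
   18  ccacbccbcaabacabbab$c  c
   19  ccbcaabacabbab$cccacb  b
   20  cccacbccbcaabacabbab$  $

bcbacbcabaaccbaccacb$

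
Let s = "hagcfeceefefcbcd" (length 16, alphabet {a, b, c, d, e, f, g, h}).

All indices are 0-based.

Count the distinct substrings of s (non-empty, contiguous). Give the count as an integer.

126

sorted suffixes:
  #0 SA[0]=1  'agcfeceefefcbcd'
  #1 SA[1]=13  'bcd'
  #2 SA[2]=12  'cbcd'
  #3 SA[3]=14  'cd'
  #4 SA[4]=6  'ceefefcbcd'
  #5 SA[5]=3  'cfeceefefcbcd'
  #6 SA[6]=15  'd'
  #7 SA[7]=5  'eceefefcbcd'
  #8 SA[8]=7  'eefefcbcd'
  #9 SA[9]=10  'efcbcd'
  #10 SA[10]=8  'efefcbcd'
  #11 SA[11]=11  'fcbcd'
  #12 SA[12]=4  'feceefefcbcd'
  #13 SA[13]=9  'fefcbcd'
  #14 SA[14]=2  'gcfeceefefcbcd'
  #15 SA[15]=0  'hagcfeceefefcbcd'

SA = [1, 13, 12, 14, 6, 3, 15, 5, 7, 10, 8, 11, 4, 9, 2, 0]
rank  pair      lcp
   1  s[1:],s[13:]  0  ''
   2  s[13:],s[12:]  0  ''
   3  s[12:],s[14:]  1  'c'
   4  s[14:],s[6:]  1  'c'
   5  s[6:],s[3:]  1  'c'
   6  s[3:],s[15:]  0  ''
   7  s[15:],s[5:]  0  ''
   8  s[5:],s[7:]  1  'e'
   9  s[7:],s[10:]  1  'e'
  10  s[10:],s[8:]  2  'ef'
  11  s[8:],s[11:]  0  ''
  12  s[11:],s[4:]  1  'f'
  13  s[4:],s[9:]  2  'fe'
  14  s[9:],s[2:]  0  ''
  15  s[2:],s[0:]  0  ''

n(n+1)/2 = 16·17/2 = 136
Σ LCP = 0 + 0 + 0 + 1 + 1 + 1 + 0 + 0 + 1 + 1 + 2 + 0 + 1 + 2 + 0 + 0 = 10
distinct = 136 − 10 = 126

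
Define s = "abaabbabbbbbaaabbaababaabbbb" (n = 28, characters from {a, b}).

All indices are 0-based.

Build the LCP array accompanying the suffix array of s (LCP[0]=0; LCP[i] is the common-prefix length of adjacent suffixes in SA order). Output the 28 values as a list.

rank | idx | suffix
   0 |  12 | aaabbaababaabbbb
   1 |  17 | aababaabbbb
   2 |  13 | aabbaababaabbbb
   3 |   2 | aabbabbbbbaaabbaababaabbbb
   4 |  22 | aabbbb
   5 |   0 | abaabbabbbbbaaabbaababaabbbb
   6 |  20 | abaabbbb
   7 |  18 | ababaabbbb
   8 |  14 | abbaababaabbbb
   9 |   3 | abbabbbbbaaabbaababaabbbb
  10 |  23 | abbbb
  11 |   6 | abbbbbaaabbaababaabbbb
  12 |  27 | b
  13 |  11 | baaabbaababaabbbb
  14 |  16 | baababaabbbb
  15 |   1 | baabbabbbbbaaabbaababaabbbb
  16 |  21 | baabbbb
  17 |  19 | babaabbbb
  18 |   5 | babbbbbaaabbaababaabbbb
  19 |  26 | bb
  20 |  10 | bbaaabbaababaabbbb
  21 |  15 | bbaababaabbbb
  22 |   4 | bbabbbbbaaabbaababaabbbb
  23 |  25 | bbb
  24 |   9 | bbbaaabbaababaabbbb
  25 |  24 | bbbb
  26 |   8 | bbbbaaabbaababaabbbb
  27 |   7 | bbbbbaaabbaababaabbbb

SA = [12, 17, 13, 2, 22, 0, 20, 18, 14, 3, 23, 6, 27, 11, 16, 1, 21, 19, 5, 26, 10, 15, 4, 25, 9, 24, 8, 7]
[i] adj suffixes → lcp
  [1] 12/17 → 2 ('aa')
  [2] 17/13 → 3 ('aab')
  [3] 13/2 → 5 ('aabba')
  [4] 2/22 → 4 ('aabb')
  [5] 22/0 → 1 ('a')
  [6] 0/20 → 6 ('abaabb')
  [7] 20/18 → 3 ('aba')
  [8] 18/14 → 2 ('ab')
  [9] 14/3 → 4 ('abba')
  [10] 3/23 → 3 ('abb')
  [11] 23/6 → 5 ('abbbb')
  [12] 6/27 → 0 ('')
  [13] 27/11 → 1 ('b')
  [14] 11/16 → 3 ('baa')
  [15] 16/1 → 4 ('baab')
  [16] 1/21 → 5 ('baabb')
  [17] 21/19 → 2 ('ba')
  [18] 19/5 → 3 ('bab')
  [19] 5/26 → 1 ('b')
  [20] 26/10 → 2 ('bb')
  [21] 10/15 → 4 ('bbaa')
  [22] 15/4 → 3 ('bba')
  [23] 4/25 → 2 ('bb')
  [24] 25/9 → 3 ('bbb')
  [25] 9/24 → 3 ('bbb')
  [26] 24/8 → 4 ('bbbb')
  [27] 8/7 → 4 ('bbbb')

[0, 2, 3, 5, 4, 1, 6, 3, 2, 4, 3, 5, 0, 1, 3, 4, 5, 2, 3, 1, 2, 4, 3, 2, 3, 3, 4, 4]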